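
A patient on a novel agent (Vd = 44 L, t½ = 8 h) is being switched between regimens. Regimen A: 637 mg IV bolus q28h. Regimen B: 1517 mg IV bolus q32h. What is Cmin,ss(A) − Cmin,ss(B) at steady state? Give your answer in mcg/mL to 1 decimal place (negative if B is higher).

-0.9 mcg/mL

Regimen A: f = (1/2)^(28/8) ≈ 0.0884; Cmin,ss = (637/44)·f/(1−f) ≈ 1.404 mcg/mL.
Regimen B: f = (1/2)^(32/8) ≈ 0.0625; Cmin,ss = (1517/44)·f/(1−f) ≈ 2.298 mcg/mL.
Difference ≈ 1.404 − 2.298 ≈ -0.894 mcg/mL.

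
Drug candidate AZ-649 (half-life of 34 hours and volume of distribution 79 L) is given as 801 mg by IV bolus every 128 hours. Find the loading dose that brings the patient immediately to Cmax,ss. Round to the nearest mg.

f = (1/2)^(128/34) ≈ 0.073572; accumulation ratio R = 1/(1−f) ≈ 1.07941.
Loading dose to hit Cmax,ss on first dose: D_load = D_maint·R ≈ 801 × 1.07941 ≈ 864.61 mg.

865 mg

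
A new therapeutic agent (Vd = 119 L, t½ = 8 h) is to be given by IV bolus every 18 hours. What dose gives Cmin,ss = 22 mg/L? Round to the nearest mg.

τ/t½ = 18/8 ≈ 2.25, so f = (1/2)^(18/8) ≈ 0.210224.
Cmin,ss = (D/Vd)·f/(1−f), so D = Cmin,ss·Vd·(1−f)/f.
D = 22 × 119 × (1−f)/f ≈ 22 × 119 × 3.75683 ≈ 9835.38 mg.

9835 mg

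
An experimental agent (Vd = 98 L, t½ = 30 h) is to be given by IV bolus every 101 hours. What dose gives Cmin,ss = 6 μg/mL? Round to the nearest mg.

τ/t½ = 101/30 ≈ 3.3667, so f = (1/2)^(101/30) ≈ 0.096947.
Cmin,ss = (D/Vd)·f/(1−f), so D = Cmin,ss·Vd·(1−f)/f.
D = 6 × 98 × (1−f)/f ≈ 6 × 98 × 9.31491 ≈ 5477.17 mg.

5477 mg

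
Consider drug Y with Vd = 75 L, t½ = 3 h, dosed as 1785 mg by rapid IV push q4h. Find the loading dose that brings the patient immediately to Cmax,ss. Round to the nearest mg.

2959 mg

f = (1/2)^(4/3) ≈ 0.396850; accumulation ratio R = 1/(1−f) ≈ 1.65796.
Loading dose to hit Cmax,ss on first dose: D_load = D_maint·R ≈ 1785 × 1.65796 ≈ 2959.46 mg.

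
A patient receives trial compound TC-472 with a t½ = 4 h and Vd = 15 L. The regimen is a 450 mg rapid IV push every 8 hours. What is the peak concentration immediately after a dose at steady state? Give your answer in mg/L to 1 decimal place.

40.0 mg/L

τ = 8 h = 2 half-lives, so f = (1/2)^2 = 0.25.
Accumulation ratio R = 1/(1 − f) = 1/0.75 = 4/3.
Single-dose peak C₀ = D/Vd = 450/15 = 30 mg/L.
Steady-state peak Cmax,ss = C₀·R = 30 × 4/3 ≈ 40.000 mg/L.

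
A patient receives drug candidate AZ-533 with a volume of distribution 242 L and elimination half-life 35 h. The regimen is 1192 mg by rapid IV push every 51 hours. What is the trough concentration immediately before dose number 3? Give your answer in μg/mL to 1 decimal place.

f = (1/2)^(τ/t½) = (1/2)^(51/35) ≈ 0.3642.
C₀ = D/Vd = 1192/242 ≈ 4.926 μg/mL.
Before the 3rd dose, 2 doses have been given. Superposition: Cmin = C₀·(f + f²).
≈ 4.926 × (0.3642 + 0.1326) ≈ 4.926 × 0.4968 ≈ 2.447 μg/mL.

2.4 μg/mL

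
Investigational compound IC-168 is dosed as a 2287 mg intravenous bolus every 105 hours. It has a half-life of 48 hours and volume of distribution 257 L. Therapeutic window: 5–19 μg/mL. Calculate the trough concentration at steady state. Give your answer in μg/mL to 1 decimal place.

Over one 105-h interval, 105/48 ≈ 2.1875 half-lives elapse, leaving f ≈ 0.2195 of each dose.
At steady state, accumulation factor R = 1/(1 − e^(−kτ)) ≈ 1.2812.
Single-dose peak C₀ = D/Vd = 2287/257 ≈ 8.899 μg/mL.
Steady-state peak Cmax,ss = C₀·R ≈ 8.899 × 1.2812 ≈ 11.401 μg/mL.
Steady-state trough Cmin,ss = Cmax,ss·f ≈ 11.401 × 0.2195 ≈ 2.503 μg/mL.
Trough 2.5 μg/mL vs MEC 5 μg/mL: subtherapeutic.

2.5 μg/mL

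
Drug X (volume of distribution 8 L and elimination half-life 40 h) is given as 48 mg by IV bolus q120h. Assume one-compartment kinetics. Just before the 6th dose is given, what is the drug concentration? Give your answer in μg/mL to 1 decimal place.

f = (1/2)^(τ/t½) = (1/2)^(120/40) ≈ 0.1250.
C₀ = D/Vd = 48/8 ≈ 6.000 μg/mL.
Before the 6th dose, 5 doses have been given. Superposition: Cmin = C₀·(f + f² + … + f^5).
≈ 6.000 × (0.1250 + 0.0156 + 0.0020 + 0.0002 + 0.0000) ≈ 6.000 × 0.1428 ≈ 0.857 μg/mL.

0.9 μg/mL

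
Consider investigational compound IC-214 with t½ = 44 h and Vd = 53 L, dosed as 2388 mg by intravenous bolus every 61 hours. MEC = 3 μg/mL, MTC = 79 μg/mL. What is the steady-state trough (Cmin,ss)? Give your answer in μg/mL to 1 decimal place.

27.9 μg/mL

τ/t½ = 61/44 ≈ 1.3864, so fraction remaining f = (1/2)^(61/44) ≈ 0.3825.
At steady state, accumulation factor R = 1/(1 − e^(−kτ)) ≈ 1.6194.
Single-dose peak C₀ = D/Vd = 2388/53 ≈ 45.057 μg/mL.
Cmax,ss = C₀/(1 − f) ≈ 45.057/0.6175 ≈ 72.967 μg/mL.
One interval later, Cmin,ss = Cmax,ss·e^(−kτ) ≈ 72.967 × 0.3825 ≈ 27.910 μg/mL.
Trough 27.9 μg/mL vs MEC 3 μg/mL: adequate.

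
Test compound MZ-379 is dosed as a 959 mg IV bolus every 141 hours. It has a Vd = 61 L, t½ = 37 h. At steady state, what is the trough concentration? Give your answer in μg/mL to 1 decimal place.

Over one 141-h interval, 141/37 ≈ 3.8108 half-lives elapse, leaving f ≈ 0.0713 of each dose.
Each bolus raises the concentration by D/Vd = 959/61 ≈ 15.721 μg/mL.
Steady-state trough Cmin,ss = C₀·f/(1−f) ≈ 15.721 × 0.0713/0.9287 ≈ 1.207 μg/mL.

1.2 μg/mL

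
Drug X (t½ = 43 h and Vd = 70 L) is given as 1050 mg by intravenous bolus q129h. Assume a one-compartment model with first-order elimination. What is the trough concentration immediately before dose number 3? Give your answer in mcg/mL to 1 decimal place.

f = (1/2)^(τ/t½) = (1/2)^(129/43) ≈ 0.1250.
C₀ = D/Vd = 1050/70 ≈ 15.000 mcg/mL.
Before the 3rd dose, 2 doses have been given. Superposition: Cmin = C₀·(f + f²).
≈ 15.000 × (0.1250 + 0.0156) ≈ 15.000 × 0.1406 ≈ 2.109 mcg/mL.

2.1 mcg/mL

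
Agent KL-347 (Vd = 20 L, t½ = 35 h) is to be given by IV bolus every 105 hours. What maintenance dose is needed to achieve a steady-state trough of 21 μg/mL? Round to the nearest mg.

2940 mg

τ/t½ = 105/35 ≈ 3, so f = (1/2)^(105/35) ≈ 0.125000.
Cmin,ss = (D/Vd)·f/(1−f), so D = Cmin,ss·Vd·(1−f)/f.
D = 21 × 20 × (1−f)/f ≈ 21 × 20 × 7.00000 ≈ 2940.00 mg.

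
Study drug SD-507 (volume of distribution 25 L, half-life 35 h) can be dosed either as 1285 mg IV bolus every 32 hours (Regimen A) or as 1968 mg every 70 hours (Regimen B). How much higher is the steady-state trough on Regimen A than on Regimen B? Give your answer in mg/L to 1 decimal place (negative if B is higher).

Regimen A: f = (1/2)^(32/35) ≈ 0.5306; Cmin,ss = (1285/25)·f/(1−f) ≈ 58.101 mg/L.
Regimen B: f = (1/2)^(70/35) ≈ 0.2500; Cmin,ss = (1968/25)·f/(1−f) ≈ 26.240 mg/L.
Difference ≈ 58.101 − 26.240 ≈ 31.861 mg/L.

31.9 mg/L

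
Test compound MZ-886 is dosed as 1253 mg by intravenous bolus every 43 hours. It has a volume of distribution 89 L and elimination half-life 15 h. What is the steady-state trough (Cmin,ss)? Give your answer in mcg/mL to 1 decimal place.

Over one 43-h interval, 43/15 ≈ 2.8667 half-lives elapse, leaving f ≈ 0.1371 of each dose.
At steady state, accumulation factor R = 1/(1 − e^(−kτ)) ≈ 1.1589.
Each bolus raises the concentration by D/Vd = 1253/89 ≈ 14.079 mcg/mL.
Cmax,ss = C₀/(1 − f) ≈ 14.079/0.8629 ≈ 16.316 mcg/mL.
Steady-state trough Cmin,ss = Cmax,ss·f ≈ 16.316 × 0.1371 ≈ 2.237 mcg/mL.

2.2 mcg/mL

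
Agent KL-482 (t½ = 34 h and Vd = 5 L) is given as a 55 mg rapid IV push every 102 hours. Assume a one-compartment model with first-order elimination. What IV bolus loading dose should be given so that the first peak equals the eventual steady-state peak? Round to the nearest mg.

f = (1/2)^(102/34) ≈ 0.125000; accumulation ratio R = 1/(1−f) ≈ 1.14286.
Loading dose to hit Cmax,ss on first dose: D_load = D_maint·R ≈ 55 × 1.14286 ≈ 62.86 mg.

63 mg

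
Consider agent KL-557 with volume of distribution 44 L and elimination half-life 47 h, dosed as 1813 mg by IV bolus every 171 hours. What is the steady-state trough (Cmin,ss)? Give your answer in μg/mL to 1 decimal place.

k = ln2/t½ = ln2/47 ≈ 0.014748 h⁻¹; fraction remaining f = e^(−kτ) = e^(−0.014748×171) ≈ 0.0803.
At steady state, accumulation factor R = 1/(1 − e^(−kτ)) ≈ 1.0873.
Single-dose peak C₀ = D/Vd = 1813/44 ≈ 41.205 μg/mL.
Cmax,ss = C₀/(1 − f) ≈ 41.205/0.9197 ≈ 44.803 μg/mL.
Steady-state trough Cmin,ss = Cmax,ss·f ≈ 44.803 × 0.0803 ≈ 3.598 μg/mL.

3.6 μg/mL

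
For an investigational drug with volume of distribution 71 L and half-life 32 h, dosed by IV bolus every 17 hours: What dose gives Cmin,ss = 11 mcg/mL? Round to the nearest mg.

τ/t½ = 17/32 ≈ 0.53125, so f = (1/2)^(17/32) ≈ 0.691955.
Cmin,ss = (D/Vd)·f/(1−f), so D = Cmin,ss·Vd·(1−f)/f.
D = 11 × 71 × (1−f)/f ≈ 11 × 71 × 0.44518 ≈ 347.69 mg.

348 mg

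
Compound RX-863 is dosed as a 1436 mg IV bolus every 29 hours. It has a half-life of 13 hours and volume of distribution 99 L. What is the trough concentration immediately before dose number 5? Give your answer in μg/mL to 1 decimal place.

f = (1/2)^(τ/t½) = (1/2)^(29/13) ≈ 0.2130.
C₀ = D/Vd = 1436/99 ≈ 14.505 μg/mL.
Before the 5th dose, 4 doses have been given. Superposition: Cmin = C₀·(f + f² + … + f^4).
≈ 14.505 × (0.2130 + 0.0454 + 0.0097 + 0.0021) ≈ 14.505 × 0.2702 ≈ 3.919 μg/mL.

3.9 μg/mL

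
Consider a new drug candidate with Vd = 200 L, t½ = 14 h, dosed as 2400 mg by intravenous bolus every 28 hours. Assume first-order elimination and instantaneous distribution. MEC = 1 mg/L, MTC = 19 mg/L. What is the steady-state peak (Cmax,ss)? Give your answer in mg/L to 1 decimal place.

τ = 28 h = 2 half-lives, so f = (1/2)^2 = 0.25.
At steady state, R = 1/(1 − 0.25) = 4/3.
Single-dose peak C₀ = D/Vd = 2400/200 = 12 mg/L.
Steady-state peak Cmax,ss = C₀·R = 12 × 4/3 ≈ 16.000 mg/L.
Peak 16.0 mg/L vs MTC 19 mg/L: below toxic threshold.

16.0 mg/L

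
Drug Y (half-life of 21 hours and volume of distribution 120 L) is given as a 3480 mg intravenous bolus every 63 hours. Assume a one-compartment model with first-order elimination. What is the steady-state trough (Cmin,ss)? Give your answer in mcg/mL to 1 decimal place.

4.1 mcg/mL

The dosing interval is 3 half-lives, so f = 2^(−3) = 0.125.
At steady state, R = 1/(1 − 0.125) = 8/7.
Single-dose peak C₀ = D/Vd = 3480/120 = 29 mcg/mL.
Steady-state peak Cmax,ss = C₀·R = 29 × 8/7 ≈ 33.143 mcg/mL.
Steady-state trough Cmin,ss = Cmax,ss·f ≈ 33.143 × 0.125 ≈ 4.143 mcg/mL.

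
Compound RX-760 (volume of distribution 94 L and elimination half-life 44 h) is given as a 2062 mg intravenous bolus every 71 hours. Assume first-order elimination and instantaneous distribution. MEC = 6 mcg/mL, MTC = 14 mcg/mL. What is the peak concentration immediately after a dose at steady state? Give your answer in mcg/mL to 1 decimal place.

τ/t½ = 71/44 ≈ 1.6136, so fraction remaining f = (1/2)^(71/44) ≈ 0.3268.
Accumulation ratio R = 1/(1 − f) ≈ 1/0.6732 ≈ 1.4854.
Single-dose peak C₀ = D/Vd = 2062/94 ≈ 21.936 mcg/mL.
Cmax,ss = C₀/(1 − f) ≈ 21.936/0.6732 ≈ 32.585 mcg/mL.
Peak 32.6 mcg/mL vs MTC 14 mcg/mL: exceeds toxic threshold.

32.6 mcg/mL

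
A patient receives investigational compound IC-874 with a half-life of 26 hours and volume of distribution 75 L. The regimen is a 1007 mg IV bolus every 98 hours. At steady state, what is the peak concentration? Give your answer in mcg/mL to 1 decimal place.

k = ln2/t½ = ln2/26 ≈ 0.026660 h⁻¹; fraction remaining f = e^(−kτ) = e^(−0.026660×98) ≈ 0.0733.
At steady state, accumulation factor R = 1/(1 − e^(−kτ)) ≈ 1.0791.
Single-dose peak C₀ = D/Vd = 1007/75 ≈ 13.427 mcg/mL.
Steady-state peak Cmax,ss = C₀·R ≈ 13.427 × 1.0791 ≈ 14.489 mcg/mL.

14.5 mcg/mL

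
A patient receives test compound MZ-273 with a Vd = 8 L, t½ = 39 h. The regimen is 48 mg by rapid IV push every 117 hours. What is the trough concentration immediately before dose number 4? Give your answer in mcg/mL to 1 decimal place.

0.9 mcg/mL

f = (1/2)^(τ/t½) = (1/2)^(117/39) ≈ 0.1250.
C₀ = D/Vd = 48/8 ≈ 6.000 mcg/mL.
Before the 4th dose, 3 doses have been given. Superposition: Cmin = C₀·(f + f² + … + f^3).
≈ 6.000 × (0.1250 + 0.0156 + 0.0020) ≈ 6.000 × 0.1426 ≈ 0.856 mcg/mL.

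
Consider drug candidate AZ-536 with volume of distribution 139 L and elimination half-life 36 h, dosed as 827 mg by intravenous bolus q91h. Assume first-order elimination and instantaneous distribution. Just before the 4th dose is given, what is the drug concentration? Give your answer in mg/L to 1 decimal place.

1.2 mg/L

f = (1/2)^(τ/t½) = (1/2)^(91/36) ≈ 0.1734.
C₀ = D/Vd = 827/139 ≈ 5.950 mg/L.
Before the 4th dose, 3 doses have been given. Superposition: Cmin = C₀·(f + f² + … + f^3).
≈ 5.950 × (0.1734 + 0.0301 + 0.0052) ≈ 5.950 × 0.2087 ≈ 1.242 mg/L.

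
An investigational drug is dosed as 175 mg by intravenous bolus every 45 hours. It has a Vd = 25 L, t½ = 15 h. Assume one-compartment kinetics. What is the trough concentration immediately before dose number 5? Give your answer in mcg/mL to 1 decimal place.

1.0 mcg/mL

f = (1/2)^(τ/t½) = (1/2)^(45/15) ≈ 0.1250.
C₀ = D/Vd = 175/25 ≈ 7.000 mcg/mL.
Before the 5th dose, 4 doses have been given. Superposition: Cmin = C₀·(f + f² + … + f^4).
≈ 7.000 × (0.1250 + 0.0156 + 0.0020 + 0.0002) ≈ 7.000 × 0.1428 ≈ 1.000 mcg/mL.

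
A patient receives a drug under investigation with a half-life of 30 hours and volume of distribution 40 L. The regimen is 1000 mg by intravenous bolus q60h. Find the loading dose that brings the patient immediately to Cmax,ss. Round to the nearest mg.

1333 mg

f = (1/2)^(60/30) ≈ 0.250000; accumulation ratio R = 1/(1−f) ≈ 1.33333.
Loading dose to hit Cmax,ss on first dose: D_load = D_maint·R ≈ 1000 × 1.33333 ≈ 1333.33 mg.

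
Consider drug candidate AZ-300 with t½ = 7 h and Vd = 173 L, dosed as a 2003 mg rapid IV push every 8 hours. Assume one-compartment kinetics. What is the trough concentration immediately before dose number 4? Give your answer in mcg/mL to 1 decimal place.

f = (1/2)^(τ/t½) = (1/2)^(8/7) ≈ 0.4529.
C₀ = D/Vd = 2003/173 ≈ 11.578 mcg/mL.
Before the 4th dose, 3 doses have been given. Superposition: Cmin = C₀·(f + f² + … + f^3).
≈ 11.578 × (0.4529 + 0.2051 + 0.0929) ≈ 11.578 × 0.7509 ≈ 8.694 mcg/mL.

8.7 mcg/mL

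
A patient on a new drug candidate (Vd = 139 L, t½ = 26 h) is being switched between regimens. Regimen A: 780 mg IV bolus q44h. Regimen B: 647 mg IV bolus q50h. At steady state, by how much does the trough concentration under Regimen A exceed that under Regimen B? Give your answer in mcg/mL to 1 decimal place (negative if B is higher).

0.8 mcg/mL

Regimen A: f = (1/2)^(44/26) ≈ 0.3094; Cmin,ss = (780/139)·f/(1−f) ≈ 2.514 mcg/mL.
Regimen B: f = (1/2)^(50/26) ≈ 0.2637; Cmin,ss = (647/139)·f/(1−f) ≈ 1.667 mcg/mL.
Difference ≈ 2.514 − 1.667 ≈ 0.847 mcg/mL.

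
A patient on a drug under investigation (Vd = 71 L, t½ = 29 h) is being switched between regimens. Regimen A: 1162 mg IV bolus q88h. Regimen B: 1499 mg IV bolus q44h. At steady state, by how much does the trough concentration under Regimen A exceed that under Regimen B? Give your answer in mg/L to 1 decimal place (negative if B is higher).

Regimen A: f = (1/2)^(88/29) ≈ 0.1220; Cmin,ss = (1162/71)·f/(1−f) ≈ 2.274 mg/L.
Regimen B: f = (1/2)^(44/29) ≈ 0.3494; Cmin,ss = (1499/71)·f/(1−f) ≈ 11.338 mg/L.
Difference ≈ 2.274 − 11.338 ≈ -9.064 mg/L.

-9.1 mg/L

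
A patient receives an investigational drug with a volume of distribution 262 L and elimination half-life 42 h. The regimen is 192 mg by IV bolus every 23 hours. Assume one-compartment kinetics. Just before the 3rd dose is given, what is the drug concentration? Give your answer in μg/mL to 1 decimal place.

0.8 μg/mL

f = (1/2)^(τ/t½) = (1/2)^(23/42) ≈ 0.6841.
C₀ = D/Vd = 192/262 ≈ 0.733 μg/mL.
Before the 3rd dose, 2 doses have been given. Superposition: Cmin = C₀·(f + f²).
≈ 0.733 × (0.6841 + 0.4680) ≈ 0.733 × 1.1521 ≈ 0.844 μg/mL.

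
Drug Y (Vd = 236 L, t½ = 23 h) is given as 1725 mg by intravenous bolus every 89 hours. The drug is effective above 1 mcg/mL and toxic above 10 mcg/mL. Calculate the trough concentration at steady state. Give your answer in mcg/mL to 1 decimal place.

0.5 mcg/mL

τ/t½ = 89/23 ≈ 3.8696, so fraction remaining f = (1/2)^(89/23) ≈ 0.0684.
At steady state, accumulation factor R = 1/(1 − e^(−kτ)) ≈ 1.0734.
Single-dose peak C₀ = D/Vd = 1725/236 ≈ 7.309 mcg/mL.
Cmax,ss = C₀/(1 − f) ≈ 7.309/0.9316 ≈ 7.846 mcg/mL.
One interval later, Cmin,ss = Cmax,ss·e^(−kτ) ≈ 7.846 × 0.0684 ≈ 0.537 mcg/mL.
Trough 0.5 mcg/mL vs MEC 1 mcg/mL: subtherapeutic.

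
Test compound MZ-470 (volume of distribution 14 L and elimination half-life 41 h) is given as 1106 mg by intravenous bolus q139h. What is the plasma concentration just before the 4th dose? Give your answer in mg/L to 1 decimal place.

8.3 mg/L

f = (1/2)^(τ/t½) = (1/2)^(139/41) ≈ 0.0954.
C₀ = D/Vd = 1106/14 ≈ 79.000 mg/L.
Before the 4th dose, 3 doses have been given. Superposition: Cmin = C₀·(f + f² + … + f^3).
≈ 79.000 × (0.0954 + 0.0091 + 0.0009) ≈ 79.000 × 0.1054 ≈ 8.327 mg/L.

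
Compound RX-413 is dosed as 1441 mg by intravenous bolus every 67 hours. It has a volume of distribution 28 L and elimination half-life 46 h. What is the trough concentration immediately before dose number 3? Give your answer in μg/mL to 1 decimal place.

25.6 μg/mL

f = (1/2)^(τ/t½) = (1/2)^(67/46) ≈ 0.3644.
C₀ = D/Vd = 1441/28 ≈ 51.464 μg/mL.
Before the 3rd dose, 2 doses have been given. Superposition: Cmin = C₀·(f + f²).
≈ 51.464 × (0.3644 + 0.1328) ≈ 51.464 × 0.4972 ≈ 25.588 μg/mL.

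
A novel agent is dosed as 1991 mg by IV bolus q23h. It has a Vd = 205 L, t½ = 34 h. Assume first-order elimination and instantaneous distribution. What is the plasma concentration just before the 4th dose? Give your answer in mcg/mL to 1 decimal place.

f = (1/2)^(τ/t½) = (1/2)^(23/34) ≈ 0.6257.
C₀ = D/Vd = 1991/205 ≈ 9.712 mcg/mL.
Before the 4th dose, 3 doses have been given. Superposition: Cmin = C₀·(f + f² + … + f^3).
≈ 9.712 × (0.6257 + 0.3915 + 0.2450) ≈ 9.712 × 1.2622 ≈ 12.258 mcg/mL.

12.3 mcg/mL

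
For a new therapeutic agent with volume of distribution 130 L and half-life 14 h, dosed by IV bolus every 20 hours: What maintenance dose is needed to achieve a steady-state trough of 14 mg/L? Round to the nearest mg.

3079 mg

τ/t½ = 20/14 ≈ 1.4286, so f = (1/2)^(20/14) ≈ 0.371499.
Cmin,ss = (D/Vd)·f/(1−f), so D = Cmin,ss·Vd·(1−f)/f.
D = 14 × 130 × (1−f)/f ≈ 14 × 130 × 1.69180 ≈ 3079.08 mg.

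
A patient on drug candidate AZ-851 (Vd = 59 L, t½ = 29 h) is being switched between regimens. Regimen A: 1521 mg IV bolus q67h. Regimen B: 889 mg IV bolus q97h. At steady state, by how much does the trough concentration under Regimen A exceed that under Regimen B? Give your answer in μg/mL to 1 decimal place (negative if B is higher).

Regimen A: f = (1/2)^(67/29) ≈ 0.2016; Cmin,ss = (1521/59)·f/(1−f) ≈ 6.509 μg/mL.
Regimen B: f = (1/2)^(97/29) ≈ 0.0984; Cmin,ss = (889/59)·f/(1−f) ≈ 1.644 μg/mL.
Difference ≈ 6.509 − 1.644 ≈ 4.865 μg/mL.

4.9 μg/mL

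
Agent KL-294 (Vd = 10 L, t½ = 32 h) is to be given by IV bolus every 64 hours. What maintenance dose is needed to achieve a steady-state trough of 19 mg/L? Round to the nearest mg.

τ/t½ = 64/32 ≈ 2, so f = (1/2)^(64/32) ≈ 0.250000.
Cmin,ss = (D/Vd)·f/(1−f), so D = Cmin,ss·Vd·(1−f)/f.
D = 19 × 10 × (1−f)/f ≈ 19 × 10 × 3.00000 ≈ 570.00 mg.

570 mg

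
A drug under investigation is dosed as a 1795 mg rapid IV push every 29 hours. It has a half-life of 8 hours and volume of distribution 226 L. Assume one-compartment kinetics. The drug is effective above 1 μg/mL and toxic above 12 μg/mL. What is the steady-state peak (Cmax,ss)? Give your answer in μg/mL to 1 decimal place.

Over one 29-h interval, 29/8 ≈ 3.625 half-lives elapse, leaving f ≈ 0.0811 of each dose.
At steady state, accumulation factor R = 1/(1 − e^(−kτ)) ≈ 1.0883.
Single-dose peak C₀ = D/Vd = 1795/226 ≈ 7.942 μg/mL.
Steady-state peak Cmax,ss = C₀·R ≈ 7.942 × 1.0883 ≈ 8.643 μg/mL.
Peak 8.6 μg/mL vs MTC 12 μg/mL: below toxic threshold.

8.6 μg/mL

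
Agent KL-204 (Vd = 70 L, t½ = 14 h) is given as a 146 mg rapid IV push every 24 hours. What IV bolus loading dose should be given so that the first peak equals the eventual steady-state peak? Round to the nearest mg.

210 mg

f = (1/2)^(24/14) ≈ 0.304753; accumulation ratio R = 1/(1−f) ≈ 1.43834.
Loading dose to hit Cmax,ss on first dose: D_load = D_maint·R ≈ 146 × 1.43834 ≈ 210.00 mg.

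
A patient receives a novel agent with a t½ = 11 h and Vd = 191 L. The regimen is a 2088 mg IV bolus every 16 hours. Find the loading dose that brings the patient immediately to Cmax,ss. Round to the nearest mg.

f = (1/2)^(16/11) ≈ 0.364870; accumulation ratio R = 1/(1−f) ≈ 1.57448.
Loading dose to hit Cmax,ss on first dose: D_load = D_maint·R ≈ 2088 × 1.57448 ≈ 3287.51 mg.

3288 mg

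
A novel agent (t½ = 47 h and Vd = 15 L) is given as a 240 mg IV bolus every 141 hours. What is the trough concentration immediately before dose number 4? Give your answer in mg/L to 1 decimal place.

2.3 mg/L

f = (1/2)^(τ/t½) = (1/2)^(141/47) ≈ 0.1250.
C₀ = D/Vd = 240/15 ≈ 16.000 mg/L.
Before the 4th dose, 3 doses have been given. Superposition: Cmin = C₀·(f + f² + … + f^3).
≈ 16.000 × (0.1250 + 0.0156 + 0.0020) ≈ 16.000 × 0.1426 ≈ 2.282 mg/L.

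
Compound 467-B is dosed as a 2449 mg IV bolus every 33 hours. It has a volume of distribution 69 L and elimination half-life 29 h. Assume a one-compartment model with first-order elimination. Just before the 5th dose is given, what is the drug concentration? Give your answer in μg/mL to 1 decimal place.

f = (1/2)^(τ/t½) = (1/2)^(33/29) ≈ 0.4544.
C₀ = D/Vd = 2449/69 ≈ 35.493 μg/mL.
Before the 5th dose, 4 doses have been given. Superposition: Cmin = C₀·(f + f² + … + f^4).
≈ 35.493 × (0.4544 + 0.2065 + 0.0938 + 0.0426) ≈ 35.493 × 0.7973 ≈ 28.299 μg/mL.

28.3 μg/mL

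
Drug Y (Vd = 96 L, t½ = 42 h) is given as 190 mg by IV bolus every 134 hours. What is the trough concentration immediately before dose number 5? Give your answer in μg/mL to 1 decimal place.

f = (1/2)^(τ/t½) = (1/2)^(134/42) ≈ 0.1095.
C₀ = D/Vd = 190/96 ≈ 1.979 μg/mL.
Before the 5th dose, 4 doses have been given. Superposition: Cmin = C₀·(f + f² + … + f^4).
≈ 1.979 × (0.1095 + 0.0120 + 0.0013 + 0.0001) ≈ 1.979 × 0.1229 ≈ 0.243 μg/mL.

0.2 μg/mL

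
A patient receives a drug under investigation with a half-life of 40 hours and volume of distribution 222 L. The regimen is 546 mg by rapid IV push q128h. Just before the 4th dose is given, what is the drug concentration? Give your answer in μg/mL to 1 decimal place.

0.3 μg/mL

f = (1/2)^(τ/t½) = (1/2)^(128/40) ≈ 0.1088.
C₀ = D/Vd = 546/222 ≈ 2.459 μg/mL.
Before the 4th dose, 3 doses have been given. Superposition: Cmin = C₀·(f + f² + … + f^3).
≈ 2.459 × (0.1088 + 0.0118 + 0.0013) ≈ 2.459 × 0.1219 ≈ 0.300 μg/mL.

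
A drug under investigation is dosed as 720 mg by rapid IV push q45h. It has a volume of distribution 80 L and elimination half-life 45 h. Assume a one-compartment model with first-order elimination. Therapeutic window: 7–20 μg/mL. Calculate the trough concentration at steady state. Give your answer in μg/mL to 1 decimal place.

9.0 μg/mL

τ = 45 h = 1 half-life, so f = (1/2)^1 = 0.5.
At steady state, R = 1/(1 − 0.5) = 2/1.
Single-dose peak C₀ = D/Vd = 720/80 = 9 μg/mL.
Steady-state peak Cmax,ss = C₀·R = 9 × 2/1 ≈ 18.000 μg/mL.
Steady-state trough Cmin,ss = Cmax,ss·f ≈ 18.000 × 0.5 ≈ 9.000 μg/mL.
Trough 9.0 μg/mL vs MEC 7 μg/mL: adequate.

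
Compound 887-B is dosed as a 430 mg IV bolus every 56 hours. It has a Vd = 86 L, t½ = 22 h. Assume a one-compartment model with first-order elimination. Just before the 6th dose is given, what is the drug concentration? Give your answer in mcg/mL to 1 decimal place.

f = (1/2)^(τ/t½) = (1/2)^(56/22) ≈ 0.1713.
C₀ = D/Vd = 430/86 ≈ 5.000 mcg/mL.
Before the 6th dose, 5 doses have been given. Superposition: Cmin = C₀·(f + f² + … + f^5).
≈ 5.000 × (0.1713 + 0.0293 + 0.0050 + 0.0009 + 0.0001) ≈ 5.000 × 0.2066 ≈ 1.033 mcg/mL.

1.0 mcg/mL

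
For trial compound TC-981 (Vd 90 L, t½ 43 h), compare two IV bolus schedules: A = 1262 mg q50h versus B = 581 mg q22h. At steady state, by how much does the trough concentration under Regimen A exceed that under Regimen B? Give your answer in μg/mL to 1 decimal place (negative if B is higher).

-3.8 μg/mL

Regimen A: f = (1/2)^(50/43) ≈ 0.4466; Cmin,ss = (1262/90)·f/(1−f) ≈ 11.316 μg/mL.
Regimen B: f = (1/2)^(22/43) ≈ 0.7014; Cmin,ss = (581/90)·f/(1−f) ≈ 15.164 μg/mL.
Difference ≈ 11.316 − 15.164 ≈ -3.848 μg/mL.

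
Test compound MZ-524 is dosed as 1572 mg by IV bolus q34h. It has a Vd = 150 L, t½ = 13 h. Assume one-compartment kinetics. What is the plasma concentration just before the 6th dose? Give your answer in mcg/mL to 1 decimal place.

2.0 mcg/mL

f = (1/2)^(τ/t½) = (1/2)^(34/13) ≈ 0.1632.
C₀ = D/Vd = 1572/150 ≈ 10.480 mcg/mL.
Before the 6th dose, 5 doses have been given. Superposition: Cmin = C₀·(f + f² + … + f^5).
≈ 10.480 × (0.1632 + 0.0266 + 0.0043 + 0.0007 + 0.0001) ≈ 10.480 × 0.1949 ≈ 2.043 mcg/mL.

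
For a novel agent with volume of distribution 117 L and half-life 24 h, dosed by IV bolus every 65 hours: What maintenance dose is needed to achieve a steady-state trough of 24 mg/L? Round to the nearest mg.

τ/t½ = 65/24 ≈ 2.7083, so f = (1/2)^(65/24) ≈ 0.153007.
Cmin,ss = (D/Vd)·f/(1−f), so D = Cmin,ss·Vd·(1−f)/f.
D = 24 × 117 × (1−f)/f ≈ 24 × 117 × 5.53565 ≈ 15544.11 mg.

15544 mg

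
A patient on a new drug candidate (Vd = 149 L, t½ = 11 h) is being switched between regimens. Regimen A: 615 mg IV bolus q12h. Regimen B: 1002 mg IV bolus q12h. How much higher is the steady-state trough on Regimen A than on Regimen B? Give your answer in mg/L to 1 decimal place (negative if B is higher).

Regimen A: f = (1/2)^(12/11) ≈ 0.4695; Cmin,ss = (615/149)·f/(1−f) ≈ 3.653 mg/L.
Regimen B: f = (1/2)^(12/11) ≈ 0.4695; Cmin,ss = (1002/149)·f/(1−f) ≈ 5.952 mg/L.
Difference ≈ 3.653 − 5.952 ≈ -2.299 mg/L.

-2.3 mg/L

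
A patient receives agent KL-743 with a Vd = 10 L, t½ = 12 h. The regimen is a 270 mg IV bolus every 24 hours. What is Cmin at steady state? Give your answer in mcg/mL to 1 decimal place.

τ = 24 h = 2 half-lives, so f = (1/2)^2 = 0.25.
At steady state, R = 1/(1 − 0.25) = 4/3.
Single-dose peak C₀ = D/Vd = 270/10 = 27 mcg/mL.
Steady-state peak Cmax,ss = C₀·R = 27 × 4/3 ≈ 36.000 mcg/mL.
Steady-state trough Cmin,ss = Cmax,ss·f ≈ 36.000 × 0.25 ≈ 9.000 mcg/mL.

9.0 mcg/mL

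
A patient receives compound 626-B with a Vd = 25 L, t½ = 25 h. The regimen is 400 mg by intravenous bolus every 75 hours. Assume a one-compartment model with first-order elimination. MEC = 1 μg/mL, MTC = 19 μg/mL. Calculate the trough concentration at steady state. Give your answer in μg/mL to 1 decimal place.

τ = 75 h = 3 half-lives, so f = (1/2)^3 = 0.125.
Accumulation ratio R = 1/(1 − f) = 1/0.875 = 8/7.
Single-dose peak C₀ = D/Vd = 400/25 = 16 μg/mL.
Steady-state peak Cmax,ss = C₀·R = 16 × 8/7 ≈ 18.286 μg/mL.
Steady-state trough Cmin,ss = Cmax,ss·f ≈ 18.286 × 0.125 ≈ 2.286 μg/mL.
Trough 2.3 μg/mL vs MEC 1 μg/mL: adequate.

2.3 μg/mL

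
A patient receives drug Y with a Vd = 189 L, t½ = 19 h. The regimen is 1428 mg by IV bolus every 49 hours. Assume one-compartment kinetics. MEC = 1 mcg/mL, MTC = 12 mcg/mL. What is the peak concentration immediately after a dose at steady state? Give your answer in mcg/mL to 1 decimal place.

9.1 mcg/mL

k = ln2/t½ = ln2/19 ≈ 0.036481 h⁻¹; fraction remaining f = e^(−kτ) = e^(−0.036481×49) ≈ 0.1674.
At steady state, accumulation factor R = 1/(1 − e^(−kτ)) ≈ 1.2011.
Single-dose peak C₀ = D/Vd = 1428/189 ≈ 7.556 mcg/mL.
Steady-state peak Cmax,ss = C₀·R ≈ 7.556 × 1.2011 ≈ 9.076 mcg/mL.
Peak 9.1 mcg/mL vs MTC 12 mcg/mL: below toxic threshold.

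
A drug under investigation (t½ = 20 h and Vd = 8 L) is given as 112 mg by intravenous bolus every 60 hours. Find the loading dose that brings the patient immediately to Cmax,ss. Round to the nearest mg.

f = (1/2)^(60/20) ≈ 0.125000; accumulation ratio R = 1/(1−f) ≈ 1.14286.
Loading dose to hit Cmax,ss on first dose: D_load = D_maint·R ≈ 112 × 1.14286 ≈ 128.00 mg.

128 mg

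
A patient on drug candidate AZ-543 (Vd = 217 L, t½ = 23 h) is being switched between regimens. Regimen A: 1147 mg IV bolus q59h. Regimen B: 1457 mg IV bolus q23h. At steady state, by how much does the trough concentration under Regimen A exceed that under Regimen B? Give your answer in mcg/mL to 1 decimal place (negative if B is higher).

Regimen A: f = (1/2)^(59/23) ≈ 0.1690; Cmin,ss = (1147/217)·f/(1−f) ≈ 1.075 mcg/mL.
Regimen B: f = (1/2)^(23/23) ≈ 0.5000; Cmin,ss = (1457/217)·f/(1−f) ≈ 6.714 mcg/mL.
Difference ≈ 1.075 − 6.714 ≈ -5.639 mcg/mL.

-5.6 mcg/mL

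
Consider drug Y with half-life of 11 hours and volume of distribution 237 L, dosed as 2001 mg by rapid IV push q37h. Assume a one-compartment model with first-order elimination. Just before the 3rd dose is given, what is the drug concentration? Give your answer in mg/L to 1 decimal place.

0.9 mg/L

f = (1/2)^(τ/t½) = (1/2)^(37/11) ≈ 0.0972.
C₀ = D/Vd = 2001/237 ≈ 8.443 mg/L.
Before the 3rd dose, 2 doses have been given. Superposition: Cmin = C₀·(f + f²).
≈ 8.443 × (0.0972 + 0.0094) ≈ 8.443 × 0.1066 ≈ 0.900 mg/L.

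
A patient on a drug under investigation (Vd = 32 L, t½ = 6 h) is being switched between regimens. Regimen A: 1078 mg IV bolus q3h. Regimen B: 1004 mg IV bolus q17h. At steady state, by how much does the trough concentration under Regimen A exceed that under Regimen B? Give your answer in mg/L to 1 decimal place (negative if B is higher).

Regimen A: f = (1/2)^(3/6) ≈ 0.7071; Cmin,ss = (1078/32)·f/(1−f) ≈ 81.326 mg/L.
Regimen B: f = (1/2)^(17/6) ≈ 0.1403; Cmin,ss = (1004/32)·f/(1−f) ≈ 5.120 mg/L.
Difference ≈ 81.326 − 5.120 ≈ 76.206 mg/L.

76.2 mg/L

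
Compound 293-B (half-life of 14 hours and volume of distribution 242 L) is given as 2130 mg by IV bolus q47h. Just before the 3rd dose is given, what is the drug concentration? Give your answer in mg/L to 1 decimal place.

f = (1/2)^(τ/t½) = (1/2)^(47/14) ≈ 0.0976.
C₀ = D/Vd = 2130/242 ≈ 8.802 mg/L.
Before the 3rd dose, 2 doses have been given. Superposition: Cmin = C₀·(f + f²).
≈ 8.802 × (0.0976 + 0.0095) ≈ 8.802 × 0.1071 ≈ 0.943 mg/L.

0.9 mg/L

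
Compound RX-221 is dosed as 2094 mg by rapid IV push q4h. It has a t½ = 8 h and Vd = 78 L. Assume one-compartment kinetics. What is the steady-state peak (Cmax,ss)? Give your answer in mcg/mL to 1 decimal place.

Over one 4-h interval, 4/8 ≈ 0.5 half-lives elapse, leaving f ≈ 0.7071 of each dose.
Accumulation ratio R = 1/(1 − f) ≈ 1/0.2929 ≈ 3.4141.
Each bolus raises the concentration by D/Vd = 2094/78 ≈ 26.846 mcg/mL.
Steady-state peak Cmax,ss = C₀·R ≈ 26.846 × 3.4141 ≈ 91.655 mcg/mL.

91.7 mcg/mL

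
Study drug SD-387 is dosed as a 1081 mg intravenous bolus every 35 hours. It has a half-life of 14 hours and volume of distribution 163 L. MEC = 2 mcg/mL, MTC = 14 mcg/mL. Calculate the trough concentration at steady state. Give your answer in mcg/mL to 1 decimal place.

k = ln2/t½ = ln2/14 ≈ 0.049511 h⁻¹; fraction remaining f = e^(−kτ) = e^(−0.049511×35) ≈ 0.1768.
At steady state, accumulation factor R = 1/(1 − e^(−kτ)) ≈ 1.2148.
Single-dose peak C₀ = D/Vd = 1081/163 ≈ 6.632 mcg/mL.
Steady-state peak Cmax,ss = C₀·R ≈ 6.632 × 1.2148 ≈ 8.057 mcg/mL.
One interval later, Cmin,ss = Cmax,ss·e^(−kτ) ≈ 8.057 × 0.1768 ≈ 1.424 mcg/mL.
Trough 1.4 mcg/mL vs MEC 2 mcg/mL: subtherapeutic.

1.4 mcg/mL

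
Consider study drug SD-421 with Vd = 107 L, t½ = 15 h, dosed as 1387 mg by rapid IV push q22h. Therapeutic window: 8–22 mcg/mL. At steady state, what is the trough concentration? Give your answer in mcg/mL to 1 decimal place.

k = ln2/t½ = ln2/15 ≈ 0.046210 h⁻¹; fraction remaining f = e^(−kτ) = e^(−0.046210×22) ≈ 0.3618.
Single-dose peak C₀ = D/Vd = 1387/107 ≈ 12.963 mcg/mL.
Steady-state trough Cmin,ss = C₀·f/(1−f) ≈ 12.963 × 0.3618/0.6382 ≈ 7.349 mcg/mL.
Trough 7.3 mcg/mL vs MEC 8 mcg/mL: subtherapeutic.

7.3 mcg/mL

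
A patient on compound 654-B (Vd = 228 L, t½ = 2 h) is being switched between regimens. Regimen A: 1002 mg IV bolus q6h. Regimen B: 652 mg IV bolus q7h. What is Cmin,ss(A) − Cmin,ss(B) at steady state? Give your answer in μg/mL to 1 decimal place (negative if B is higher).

0.4 μg/mL

Regimen A: f = (1/2)^(6/2) ≈ 0.1250; Cmin,ss = (1002/228)·f/(1−f) ≈ 0.628 μg/mL.
Regimen B: f = (1/2)^(7/2) ≈ 0.0884; Cmin,ss = (652/228)·f/(1−f) ≈ 0.277 μg/mL.
Difference ≈ 0.628 − 0.277 ≈ 0.351 μg/mL.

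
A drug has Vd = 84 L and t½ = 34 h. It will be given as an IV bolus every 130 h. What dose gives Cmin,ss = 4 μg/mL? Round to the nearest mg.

τ/t½ = 130/34 ≈ 3.8235, so f = (1/2)^(130/34) ≈ 0.070632.
Cmin,ss = (D/Vd)·f/(1−f), so D = Cmin,ss·Vd·(1−f)/f.
D = 4 × 84 × (1−f)/f ≈ 4 × 84 × 13.15789 ≈ 4421.05 mg.

4421 mg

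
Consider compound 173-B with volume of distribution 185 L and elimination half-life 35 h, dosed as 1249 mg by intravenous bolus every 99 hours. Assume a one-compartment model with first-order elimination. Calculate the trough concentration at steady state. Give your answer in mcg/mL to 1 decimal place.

τ/t½ = 99/35 ≈ 2.8286, so fraction remaining f = (1/2)^(99/35) ≈ 0.1408.
Single-dose peak C₀ = D/Vd = 1249/185 ≈ 6.751 mcg/mL.
Steady-state trough Cmin,ss = C₀·f/(1−f) ≈ 6.751 × 0.1408/0.8592 ≈ 1.106 mcg/mL.

1.1 mcg/mL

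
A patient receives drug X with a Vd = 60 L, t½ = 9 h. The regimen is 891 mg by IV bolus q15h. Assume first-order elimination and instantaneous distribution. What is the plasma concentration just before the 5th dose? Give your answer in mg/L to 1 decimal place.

f = (1/2)^(τ/t½) = (1/2)^(15/9) ≈ 0.3150.
C₀ = D/Vd = 891/60 ≈ 14.850 mg/L.
Before the 5th dose, 4 doses have been given. Superposition: Cmin = C₀·(f + f² + … + f^4).
≈ 14.850 × (0.3150 + 0.0992 + 0.0313 + 0.0098) ≈ 14.850 × 0.4553 ≈ 6.761 mg/L.

6.8 mg/L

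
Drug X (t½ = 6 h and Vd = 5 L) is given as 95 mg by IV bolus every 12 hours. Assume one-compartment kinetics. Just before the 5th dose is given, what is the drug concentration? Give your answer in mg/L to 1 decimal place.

6.3 mg/L

f = (1/2)^(τ/t½) = (1/2)^(12/6) ≈ 0.2500.
C₀ = D/Vd = 95/5 ≈ 19.000 mg/L.
Before the 5th dose, 4 doses have been given. Superposition: Cmin = C₀·(f + f² + … + f^4).
≈ 19.000 × (0.2500 + 0.0625 + 0.0156 + 0.0039) ≈ 19.000 × 0.3320 ≈ 6.308 mg/L.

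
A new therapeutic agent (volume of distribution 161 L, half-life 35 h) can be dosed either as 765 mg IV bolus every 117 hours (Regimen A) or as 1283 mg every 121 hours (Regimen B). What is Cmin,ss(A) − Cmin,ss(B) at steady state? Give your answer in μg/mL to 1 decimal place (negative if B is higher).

-0.3 μg/mL

Regimen A: f = (1/2)^(117/35) ≈ 0.0986; Cmin,ss = (765/161)·f/(1−f) ≈ 0.520 μg/mL.
Regimen B: f = (1/2)^(121/35) ≈ 0.0911; Cmin,ss = (1283/161)·f/(1−f) ≈ 0.799 μg/mL.
Difference ≈ 0.520 − 0.799 ≈ -0.279 μg/mL.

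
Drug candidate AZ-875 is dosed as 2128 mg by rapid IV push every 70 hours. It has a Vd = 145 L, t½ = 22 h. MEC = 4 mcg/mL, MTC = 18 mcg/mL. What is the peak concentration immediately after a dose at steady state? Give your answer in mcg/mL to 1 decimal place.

16.5 mcg/mL

Over one 70-h interval, 70/22 ≈ 3.1818 half-lives elapse, leaving f ≈ 0.1102 of each dose.
At steady state, accumulation factor R = 1/(1 − e^(−kτ)) ≈ 1.1238.
Single-dose peak C₀ = D/Vd = 2128/145 ≈ 14.676 mcg/mL.
Cmax,ss = C₀/(1 − f) ≈ 14.676/0.8898 ≈ 16.494 mcg/mL.
Peak 16.5 mcg/mL vs MTC 18 mcg/mL: below toxic threshold.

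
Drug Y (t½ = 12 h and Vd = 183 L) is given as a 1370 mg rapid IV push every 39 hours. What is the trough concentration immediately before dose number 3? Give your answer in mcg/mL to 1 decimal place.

f = (1/2)^(τ/t½) = (1/2)^(39/12) ≈ 0.1051.
C₀ = D/Vd = 1370/183 ≈ 7.486 mcg/mL.
Before the 3rd dose, 2 doses have been given. Superposition: Cmin = C₀·(f + f²).
≈ 7.486 × (0.1051 + 0.0110) ≈ 7.486 × 0.1161 ≈ 0.869 mcg/mL.

0.9 mcg/mL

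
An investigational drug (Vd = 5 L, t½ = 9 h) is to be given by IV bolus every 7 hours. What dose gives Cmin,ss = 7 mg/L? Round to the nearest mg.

25 mg

τ/t½ = 7/9 ≈ 0.77778, so f = (1/2)^(7/9) ≈ 0.583265.
Cmin,ss = (D/Vd)·f/(1−f), so D = Cmin,ss·Vd·(1−f)/f.
D = 7 × 5 × (1−f)/f ≈ 7 × 5 × 0.71449 ≈ 25.01 mg.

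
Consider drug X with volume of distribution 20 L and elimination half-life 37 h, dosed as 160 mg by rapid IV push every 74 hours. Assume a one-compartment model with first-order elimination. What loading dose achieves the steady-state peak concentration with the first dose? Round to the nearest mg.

f = (1/2)^(74/37) ≈ 0.250000; accumulation ratio R = 1/(1−f) ≈ 1.33333.
Loading dose to hit Cmax,ss on first dose: D_load = D_maint·R ≈ 160 × 1.33333 ≈ 213.33 mg.

213 mg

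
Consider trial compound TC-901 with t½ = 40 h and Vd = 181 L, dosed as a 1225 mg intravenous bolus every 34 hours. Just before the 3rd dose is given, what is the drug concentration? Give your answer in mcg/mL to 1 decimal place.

5.8 mcg/mL

f = (1/2)^(τ/t½) = (1/2)^(34/40) ≈ 0.5548.
C₀ = D/Vd = 1225/181 ≈ 6.768 mcg/mL.
Before the 3rd dose, 2 doses have been given. Superposition: Cmin = C₀·(f + f²).
≈ 6.768 × (0.5548 + 0.3078) ≈ 6.768 × 0.8626 ≈ 5.838 mcg/mL.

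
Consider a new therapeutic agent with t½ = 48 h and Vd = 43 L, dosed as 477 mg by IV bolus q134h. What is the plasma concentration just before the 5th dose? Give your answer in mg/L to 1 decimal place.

1.9 mg/L

f = (1/2)^(τ/t½) = (1/2)^(134/48) ≈ 0.1444.
C₀ = D/Vd = 477/43 ≈ 11.093 mg/L.
Before the 5th dose, 4 doses have been given. Superposition: Cmin = C₀·(f + f² + … + f^4).
≈ 11.093 × (0.1444 + 0.0209 + 0.0030 + 0.0004) ≈ 11.093 × 0.1687 ≈ 1.871 mg/L.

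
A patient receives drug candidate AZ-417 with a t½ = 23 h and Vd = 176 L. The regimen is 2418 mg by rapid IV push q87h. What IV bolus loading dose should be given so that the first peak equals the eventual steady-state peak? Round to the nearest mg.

2607 mg

f = (1/2)^(87/23) ≈ 0.072664; accumulation ratio R = 1/(1−f) ≈ 1.07836.
Loading dose to hit Cmax,ss on first dose: D_load = D_maint·R ≈ 2418 × 1.07836 ≈ 2607.47 mg.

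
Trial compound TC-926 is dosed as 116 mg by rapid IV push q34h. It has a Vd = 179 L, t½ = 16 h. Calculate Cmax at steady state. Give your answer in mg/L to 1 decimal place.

0.8 mg/L

τ/t½ = 34/16 ≈ 2.125, so fraction remaining f = (1/2)^(34/16) ≈ 0.2293.
At steady state, accumulation factor R = 1/(1 − e^(−kτ)) ≈ 1.2975.
Each bolus raises the concentration by D/Vd = 116/179 ≈ 0.648 mg/L.
Cmax,ss = C₀/(1 − f) ≈ 0.648/0.7707 ≈ 0.841 mg/L.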